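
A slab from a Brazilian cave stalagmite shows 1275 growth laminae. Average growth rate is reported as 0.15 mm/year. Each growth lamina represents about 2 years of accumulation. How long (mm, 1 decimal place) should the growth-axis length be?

382.5 mm

Multiplying by 2 years per growth lamina: 1275 × 2 = 2550 years.
Predicted length = 0.15 mm/year × 2550 years = 382.5 mm.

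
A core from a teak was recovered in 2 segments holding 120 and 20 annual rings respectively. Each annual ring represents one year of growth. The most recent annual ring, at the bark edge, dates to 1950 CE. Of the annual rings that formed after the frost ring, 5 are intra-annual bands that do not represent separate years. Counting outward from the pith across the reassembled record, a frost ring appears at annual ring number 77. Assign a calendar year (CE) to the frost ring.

Total annual rings = 120 + 20 = 140.
The frost ring sits at annual ring 77 from the pith, so 140 − 77 = 63 annual rings formed after it.
Excluding 5 false annual rings: 63 − 5 = 58.
1950 − 58 = 1892 CE.

1892 CE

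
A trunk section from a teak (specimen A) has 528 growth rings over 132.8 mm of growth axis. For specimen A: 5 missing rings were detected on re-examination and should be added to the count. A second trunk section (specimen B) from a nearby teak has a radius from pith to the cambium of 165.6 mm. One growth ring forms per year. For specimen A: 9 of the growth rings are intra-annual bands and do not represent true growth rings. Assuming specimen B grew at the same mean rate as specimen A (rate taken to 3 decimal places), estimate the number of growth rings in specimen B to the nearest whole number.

Specimen A: true growth ring count = 528 − 9 + 5 = 524.
A: Mean rate = 132.8 mm / 524 years ≈ 0.253 mm per year.
Specimen B: 165.6 mm / 0.253 mm per year = 654.55 years ≈ 655 growth rings.

655 growth rings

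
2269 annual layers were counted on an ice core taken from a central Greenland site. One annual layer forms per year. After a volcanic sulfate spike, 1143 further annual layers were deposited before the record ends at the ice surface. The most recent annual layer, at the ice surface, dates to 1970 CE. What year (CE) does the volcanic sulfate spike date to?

827 CE

There are 1143 annual layers younger than the volcanic sulfate spike.
The annual layer at the ice surface is 1970 CE, so the volcanic sulfate spike dates to 1970 − 1143 = 827 CE.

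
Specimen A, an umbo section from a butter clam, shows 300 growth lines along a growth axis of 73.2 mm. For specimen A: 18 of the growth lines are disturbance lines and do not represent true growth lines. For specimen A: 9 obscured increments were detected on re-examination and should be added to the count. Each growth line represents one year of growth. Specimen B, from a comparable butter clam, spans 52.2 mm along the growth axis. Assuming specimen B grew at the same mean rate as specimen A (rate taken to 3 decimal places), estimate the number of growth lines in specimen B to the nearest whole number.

Specimen A: adjusted count: 300 − 18 + 9 = 291 growth lines.
A: Mean rate = 73.2 mm / 291 years ≈ 0.252 mm per year.
For B, 52.2 / 0.252 = 207.14 years ≈ 207 growth lines.

207 growth lines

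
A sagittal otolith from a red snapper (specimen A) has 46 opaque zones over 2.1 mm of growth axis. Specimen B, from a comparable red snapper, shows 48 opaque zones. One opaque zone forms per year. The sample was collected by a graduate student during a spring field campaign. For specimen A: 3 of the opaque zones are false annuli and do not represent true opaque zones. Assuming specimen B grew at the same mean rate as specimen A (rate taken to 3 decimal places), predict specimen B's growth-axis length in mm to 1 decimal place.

Specimen A: correcting the raw count gives 46 − 3 = 43 true opaque zones.
A: Extension rate ≈ 2.1 / 43 = 0.049 mm/year.
B's length ≈ 0.049 × 48 = 2.4 mm.

2.4 mm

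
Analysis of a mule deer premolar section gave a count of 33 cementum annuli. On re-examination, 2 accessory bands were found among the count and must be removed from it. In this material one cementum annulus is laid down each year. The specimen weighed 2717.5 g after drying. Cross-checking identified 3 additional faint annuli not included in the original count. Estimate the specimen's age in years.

Adjusted count: 33 − 2 + 3 = 34 cementum annuli.
One cementum annulus per year makes the duration 34 years.

34 years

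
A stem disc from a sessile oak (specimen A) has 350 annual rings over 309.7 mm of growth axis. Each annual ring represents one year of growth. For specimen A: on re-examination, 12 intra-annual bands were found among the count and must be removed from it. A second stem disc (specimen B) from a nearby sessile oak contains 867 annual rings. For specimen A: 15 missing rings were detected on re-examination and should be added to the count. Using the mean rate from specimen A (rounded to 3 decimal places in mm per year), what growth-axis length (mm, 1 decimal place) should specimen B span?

Specimen A: correcting the raw count gives 350 − 12 + 15 = 353 true annual rings.
A: Mean rate = 309.7 mm / 353 years ≈ 0.877 mm/yr.
For B, 0.877 mm/year × 867 years = 760.4 mm.

760.4 mm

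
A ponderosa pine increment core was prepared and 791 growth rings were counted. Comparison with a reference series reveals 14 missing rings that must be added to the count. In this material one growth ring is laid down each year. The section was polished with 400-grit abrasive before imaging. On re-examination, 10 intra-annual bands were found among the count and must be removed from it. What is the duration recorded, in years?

After corrections the count is 791 − 10 + 14 = 795 growth rings.
With a one-to-one growth ring periodicity this is 795 years.

795 years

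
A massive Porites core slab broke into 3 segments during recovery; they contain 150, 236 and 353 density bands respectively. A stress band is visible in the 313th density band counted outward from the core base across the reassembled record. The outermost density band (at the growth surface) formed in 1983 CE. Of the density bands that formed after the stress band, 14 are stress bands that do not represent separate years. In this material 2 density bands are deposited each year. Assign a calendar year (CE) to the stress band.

Total density bands = 150 + 236 + 353 = 739.
739 − 313 = 426 density bands lie beyond the stress band toward the growth surface.
Excluding 14 false density bands: 426 − 14 = 412.
Dividing by 2 density bands per year: 412 / 2 = 206 years.
The density band at the growth surface is 1983 CE, so the stress band dates to 1983 − 206 = 1777 CE.

1777 CE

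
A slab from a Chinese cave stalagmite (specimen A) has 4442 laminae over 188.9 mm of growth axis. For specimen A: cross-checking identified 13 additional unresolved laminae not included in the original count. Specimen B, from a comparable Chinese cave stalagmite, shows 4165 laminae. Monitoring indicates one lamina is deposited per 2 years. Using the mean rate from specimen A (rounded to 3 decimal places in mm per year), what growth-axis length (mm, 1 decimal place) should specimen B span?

174.9 mm

Specimen A: after corrections the count is 4442 + 13 = 4455 laminae.
Specimen A: multiplying by 2 years per lamina: 4455 × 2 = 8910 years.
A: 188.9 mm over 8910 years gives 188.9 / 8910 ≈ 0.021 mm/yr.
Specimen B: multiplying by 2 years per lamina: 4165 × 2 = 8330 years. B's length ≈ 0.021 × 8330 = 174.9 mm.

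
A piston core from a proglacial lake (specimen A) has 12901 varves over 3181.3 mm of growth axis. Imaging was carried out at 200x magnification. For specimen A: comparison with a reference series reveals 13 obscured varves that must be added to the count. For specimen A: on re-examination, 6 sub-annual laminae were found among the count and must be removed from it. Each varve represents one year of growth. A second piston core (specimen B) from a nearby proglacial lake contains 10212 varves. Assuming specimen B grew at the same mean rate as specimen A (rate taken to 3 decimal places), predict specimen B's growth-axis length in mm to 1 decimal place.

2512.2 mm

Specimen A: after corrections the count is 12901 − 6 + 13 = 12908 varves.
A: Mean rate = 3181.3 mm / 12908 years ≈ 0.246 mm/year.
B's length ≈ 0.246 × 10212 = 2512.2 mm.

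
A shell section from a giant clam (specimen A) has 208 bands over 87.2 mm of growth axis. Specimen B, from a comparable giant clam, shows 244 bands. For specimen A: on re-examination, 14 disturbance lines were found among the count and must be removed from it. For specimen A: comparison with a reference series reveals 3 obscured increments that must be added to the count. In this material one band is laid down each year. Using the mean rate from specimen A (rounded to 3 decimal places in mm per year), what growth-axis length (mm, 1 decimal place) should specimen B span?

Specimen A: after corrections the count is 208 − 14 + 3 = 197 bands.
A: Mean rate = 87.2 mm / 197 years ≈ 0.443 mm/year.
Length of B = 0.443 × 244 = 108.1 mm.

108.1 mm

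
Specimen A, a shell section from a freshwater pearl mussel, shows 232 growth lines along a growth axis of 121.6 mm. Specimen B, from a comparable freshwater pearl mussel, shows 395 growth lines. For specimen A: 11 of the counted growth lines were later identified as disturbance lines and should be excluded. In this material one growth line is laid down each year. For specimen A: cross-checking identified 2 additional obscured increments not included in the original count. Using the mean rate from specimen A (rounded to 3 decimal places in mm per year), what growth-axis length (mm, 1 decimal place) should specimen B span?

215.3 mm

Specimen A: adjusted count: 232 − 11 + 2 = 223 growth lines.
A: 121.6 mm over 223 years gives 121.6 / 223 ≈ 0.545 mm per year.
B's length ≈ 0.545 × 395 = 215.3 mm.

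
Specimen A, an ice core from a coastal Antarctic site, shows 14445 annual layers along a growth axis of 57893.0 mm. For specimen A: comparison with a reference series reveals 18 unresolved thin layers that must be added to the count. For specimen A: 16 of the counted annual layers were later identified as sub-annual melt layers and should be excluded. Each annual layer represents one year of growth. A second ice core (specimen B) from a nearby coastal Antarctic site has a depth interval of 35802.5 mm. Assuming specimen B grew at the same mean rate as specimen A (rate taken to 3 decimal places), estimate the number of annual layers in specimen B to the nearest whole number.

Specimen A: after corrections the count is 14445 − 16 + 18 = 14447 annual layers.
A: Mean rate = 57893.0 mm / 14447 years ≈ 4.007 mm per year.
Specimen B: 35802.5 mm / 4.007 mm per year = 8934.99 years ≈ 8935 annual layers.

8935 annual layers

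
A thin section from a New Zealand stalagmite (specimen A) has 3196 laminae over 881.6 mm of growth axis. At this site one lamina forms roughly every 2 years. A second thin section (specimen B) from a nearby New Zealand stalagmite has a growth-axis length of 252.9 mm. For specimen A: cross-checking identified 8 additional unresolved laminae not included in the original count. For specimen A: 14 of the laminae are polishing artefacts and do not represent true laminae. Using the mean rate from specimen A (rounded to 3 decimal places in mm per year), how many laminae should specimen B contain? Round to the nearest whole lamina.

916 laminae

Specimen A: correcting the raw count gives 3196 − 14 + 8 = 3190 true laminae.
Specimen A: multiplying by 2 years per lamina: 3190 × 2 = 6380 years.
A: 881.6 mm over 6380 years gives 881.6 / 6380 ≈ 0.138 mm/yr.
Specimen B: 252.9 mm / 0.138 mm per year = 1832.61 years; at 2 years per lamina that is 1832.61 / 2 ≈ 916 laminae.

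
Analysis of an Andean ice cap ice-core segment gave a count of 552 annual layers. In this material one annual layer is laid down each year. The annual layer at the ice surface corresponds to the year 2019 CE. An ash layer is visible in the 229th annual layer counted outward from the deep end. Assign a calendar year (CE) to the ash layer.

552 − 229 = 323 annual layers lie beyond the ash layer toward the ice surface.
Counting back 323 years from 2019 CE places the ash layer in 2019 − 323 = 1696 CE.

1696 CE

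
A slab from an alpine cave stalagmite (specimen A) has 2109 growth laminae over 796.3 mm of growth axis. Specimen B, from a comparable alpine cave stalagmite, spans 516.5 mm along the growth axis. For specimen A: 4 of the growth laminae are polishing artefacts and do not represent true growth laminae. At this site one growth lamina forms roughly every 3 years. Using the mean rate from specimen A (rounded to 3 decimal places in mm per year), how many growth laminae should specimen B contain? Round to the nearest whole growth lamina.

1366 growth laminae

Specimen A: correcting the raw count gives 2109 − 4 = 2105 true growth laminae.
Specimen A: at 3 years per growth lamina, 2105 × 3 = 6315 years.
A: Mean rate = 796.3 mm / 6315 years ≈ 0.126 mm per year.
Specimen B: 516.5 mm / 0.126 mm per year = 4099.21 years; at 3 years per growth lamina that is 4099.21 / 3 ≈ 1366 growth laminae.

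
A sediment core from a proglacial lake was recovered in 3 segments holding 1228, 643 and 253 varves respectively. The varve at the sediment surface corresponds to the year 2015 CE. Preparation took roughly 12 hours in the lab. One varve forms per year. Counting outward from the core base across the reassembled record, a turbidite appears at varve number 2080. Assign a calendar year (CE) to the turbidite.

1971 CE

Total varves = 1228 + 643 + 253 = 2124.
2124 − 2080 = 44 varves lie beyond the turbidite toward the sediment surface.
Counting back 44 years from 2015 CE places the turbidite in 2015 − 44 = 1971 CE.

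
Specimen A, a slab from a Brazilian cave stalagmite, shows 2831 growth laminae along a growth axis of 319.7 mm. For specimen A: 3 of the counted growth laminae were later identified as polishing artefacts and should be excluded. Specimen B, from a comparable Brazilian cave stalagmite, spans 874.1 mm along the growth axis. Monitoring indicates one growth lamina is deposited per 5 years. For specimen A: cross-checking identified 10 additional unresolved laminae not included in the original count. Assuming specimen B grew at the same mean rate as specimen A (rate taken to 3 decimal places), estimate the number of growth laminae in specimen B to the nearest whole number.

Specimen A: adjusted count: 2831 − 3 + 10 = 2838 growth laminae.
Specimen A: 2838 growth laminae at 5 years each span 2838 × 5 = 14190 years.
A: Mean rate = 319.7 mm / 14190 years ≈ 0.023 mm/year.
For B, 874.1 / 0.023 = 38004.35 years; at 5 years per growth lamina that is 38004.35 / 5 ≈ 7601 growth laminae.

7601 growth laminae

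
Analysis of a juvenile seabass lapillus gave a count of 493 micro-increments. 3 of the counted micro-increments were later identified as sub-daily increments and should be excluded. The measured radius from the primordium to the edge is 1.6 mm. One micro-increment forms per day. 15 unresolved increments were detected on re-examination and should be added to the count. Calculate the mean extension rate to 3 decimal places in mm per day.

0.003 mm per day

After corrections the count is 493 − 3 + 15 = 505 micro-increments.
1.6 mm over 505 days gives 1.6 / 505 ≈ 0.003 mm per day.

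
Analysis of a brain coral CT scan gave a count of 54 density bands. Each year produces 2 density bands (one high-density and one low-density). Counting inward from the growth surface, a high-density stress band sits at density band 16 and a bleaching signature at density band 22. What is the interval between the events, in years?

3 years

The two markers are separated by 22 − 16 = 6 density bands.
With 2 density bands per year, 6 / 2 = 3 years.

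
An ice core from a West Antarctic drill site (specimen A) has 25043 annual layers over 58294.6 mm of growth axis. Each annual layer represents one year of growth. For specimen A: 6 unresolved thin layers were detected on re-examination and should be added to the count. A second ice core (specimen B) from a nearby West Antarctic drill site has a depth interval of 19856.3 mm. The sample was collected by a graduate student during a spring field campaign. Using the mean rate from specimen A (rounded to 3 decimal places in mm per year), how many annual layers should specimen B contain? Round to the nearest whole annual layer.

Specimen A: correcting the raw count gives 25043 + 6 = 25049 true annual layers.
A: Extension rate ≈ 58294.6 / 25049 = 2.327 mm/year.
For B, 19856.3 / 2.327 = 8533.00 years ≈ 8533 annual layers.

8533 annual layers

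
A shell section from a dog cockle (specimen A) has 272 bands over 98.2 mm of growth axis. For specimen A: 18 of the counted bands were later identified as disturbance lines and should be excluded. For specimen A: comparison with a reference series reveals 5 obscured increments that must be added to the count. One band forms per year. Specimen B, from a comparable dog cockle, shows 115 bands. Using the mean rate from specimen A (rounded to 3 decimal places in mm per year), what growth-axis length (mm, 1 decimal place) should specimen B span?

43.6 mm

Specimen A: true band count = 272 − 18 + 5 = 259.
A: Mean rate = 98.2 mm / 259 years ≈ 0.379 mm/yr.
For B, 0.379 mm/year × 115 years = 43.6 mm.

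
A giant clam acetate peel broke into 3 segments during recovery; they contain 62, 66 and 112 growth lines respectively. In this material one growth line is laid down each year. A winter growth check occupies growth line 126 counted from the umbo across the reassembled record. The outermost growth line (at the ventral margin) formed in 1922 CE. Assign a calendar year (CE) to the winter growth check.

1808 CE

Total growth lines = 62 + 66 + 112 = 240.
240 − 126 = 114 growth lines lie beyond the winter growth check toward the ventral margin.
1922 − 114 = 1808 CE.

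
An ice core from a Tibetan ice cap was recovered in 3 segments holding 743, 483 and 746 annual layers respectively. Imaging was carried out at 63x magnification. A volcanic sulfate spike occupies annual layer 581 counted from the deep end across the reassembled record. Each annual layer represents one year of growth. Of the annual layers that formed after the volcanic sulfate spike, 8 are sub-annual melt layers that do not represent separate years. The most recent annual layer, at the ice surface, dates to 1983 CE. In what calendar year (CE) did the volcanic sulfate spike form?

600 CE

Total annual layers = 743 + 483 + 746 = 1972.
Between annual layer 581 and the ice surface there are 1972 − 581 = 1391 annual layers.
Excluding 8 false annual layers: 1391 − 8 = 1383.
The annual layer at the ice surface is 1983 CE, so the volcanic sulfate spike dates to 1983 − 1383 = 600 CE.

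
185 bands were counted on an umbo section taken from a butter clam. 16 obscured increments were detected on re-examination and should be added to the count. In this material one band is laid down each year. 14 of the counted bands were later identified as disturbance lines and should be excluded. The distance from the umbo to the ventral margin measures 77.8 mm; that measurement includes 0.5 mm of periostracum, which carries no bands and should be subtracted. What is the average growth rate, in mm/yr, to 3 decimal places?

0.413 mm/yr

True band count = 185 − 14 + 16 = 187.
Removing the 0.5 mm offcut leaves 77.8 − 0.5 = 77.3 mm.
Extension rate ≈ 77.3 / 187 = 0.413 mm/yr.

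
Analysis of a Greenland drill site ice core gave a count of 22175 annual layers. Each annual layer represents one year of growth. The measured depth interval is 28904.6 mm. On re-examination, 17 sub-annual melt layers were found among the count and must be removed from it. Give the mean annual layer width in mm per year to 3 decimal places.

1.304 mm per year

Adjusted count: 22175 − 17 = 22158 annual layers.
28904.6 mm over 22158 years gives 28904.6 / 22158 ≈ 1.304 mm per year.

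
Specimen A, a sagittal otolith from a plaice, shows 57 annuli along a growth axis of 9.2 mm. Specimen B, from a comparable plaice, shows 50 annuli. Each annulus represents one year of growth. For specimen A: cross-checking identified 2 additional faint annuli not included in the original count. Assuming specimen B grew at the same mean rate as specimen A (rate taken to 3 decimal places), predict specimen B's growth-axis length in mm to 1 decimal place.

7.8 mm

Specimen A: correcting the raw count gives 57 + 2 = 59 true annuli.
A: Extension rate ≈ 9.2 / 59 = 0.156 mm/year.
B's length ≈ 0.156 × 50 = 7.8 mm.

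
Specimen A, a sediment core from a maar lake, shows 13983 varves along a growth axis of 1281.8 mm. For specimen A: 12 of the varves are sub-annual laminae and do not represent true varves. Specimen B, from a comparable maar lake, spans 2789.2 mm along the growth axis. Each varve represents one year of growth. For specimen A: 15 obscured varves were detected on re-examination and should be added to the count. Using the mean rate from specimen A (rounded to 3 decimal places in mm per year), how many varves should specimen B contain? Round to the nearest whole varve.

30317 varves

Specimen A: after corrections the count is 13983 − 12 + 15 = 13986 varves.
A: Mean rate = 1281.8 mm / 13986 years ≈ 0.092 mm per year.
Specimen B: 2789.2 mm / 0.092 mm per year = 30317.39 years ≈ 30317 varves.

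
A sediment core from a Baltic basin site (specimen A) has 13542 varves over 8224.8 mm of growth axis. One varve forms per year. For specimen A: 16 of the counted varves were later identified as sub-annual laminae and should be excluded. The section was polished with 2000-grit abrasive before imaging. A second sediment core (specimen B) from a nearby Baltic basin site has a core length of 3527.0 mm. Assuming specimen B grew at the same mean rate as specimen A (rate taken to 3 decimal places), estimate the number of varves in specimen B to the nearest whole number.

Specimen A: true varve count = 13542 − 16 = 13526.
A: Extension rate ≈ 8224.8 / 13526 = 0.608 mm/year.
B spans 3527.0 / 0.608 = 5800.99 years ≈ 5801 varves.

5801 varves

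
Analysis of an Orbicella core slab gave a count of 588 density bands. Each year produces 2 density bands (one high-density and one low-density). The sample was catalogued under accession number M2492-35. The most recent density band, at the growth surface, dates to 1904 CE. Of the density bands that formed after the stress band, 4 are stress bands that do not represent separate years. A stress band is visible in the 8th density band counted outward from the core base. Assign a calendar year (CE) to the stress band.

588 − 8 = 580 density bands lie beyond the stress band toward the growth surface.
Excluding 4 false density bands: 580 − 4 = 576.
576 density bands at 2 per year is 576 / 2 = 288 years.
Counting back 288 years from 1904 CE places the stress band in 1904 − 288 = 1616 CE.

1616 CE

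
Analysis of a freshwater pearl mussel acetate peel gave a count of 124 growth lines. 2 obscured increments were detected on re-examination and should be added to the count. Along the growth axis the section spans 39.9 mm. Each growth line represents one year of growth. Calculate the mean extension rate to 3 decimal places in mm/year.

0.317 mm/year

After corrections the count is 124 + 2 = 126 growth lines.
Mean rate = 39.9 mm / 126 years ≈ 0.317 mm/year.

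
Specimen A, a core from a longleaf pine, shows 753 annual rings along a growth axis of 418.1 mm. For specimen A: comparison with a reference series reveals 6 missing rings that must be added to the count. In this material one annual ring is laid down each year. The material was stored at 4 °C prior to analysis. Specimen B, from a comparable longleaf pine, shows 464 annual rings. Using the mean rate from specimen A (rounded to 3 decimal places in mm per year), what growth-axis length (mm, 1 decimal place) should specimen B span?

255.7 mm

Specimen A: true annual ring count = 753 + 6 = 759.
A: Mean rate = 418.1 mm / 759 years ≈ 0.551 mm/year.
B's length ≈ 0.551 × 464 = 255.7 mm.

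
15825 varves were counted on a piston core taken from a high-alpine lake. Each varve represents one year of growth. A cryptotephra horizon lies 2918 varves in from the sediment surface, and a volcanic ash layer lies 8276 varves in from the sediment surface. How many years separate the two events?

5358 yr

The two markers are separated by 8276 − 2918 = 5358 varves.
One varve per year makes the interval 5358 years.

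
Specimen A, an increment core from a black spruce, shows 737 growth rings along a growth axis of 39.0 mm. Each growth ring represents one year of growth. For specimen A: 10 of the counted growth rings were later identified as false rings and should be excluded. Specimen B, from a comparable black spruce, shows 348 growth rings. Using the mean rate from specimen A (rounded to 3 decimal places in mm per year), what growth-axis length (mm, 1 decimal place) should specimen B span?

Specimen A: adjusted count: 737 − 10 = 727 growth rings.
A: 39.0 mm over 727 years gives 39.0 / 727 ≈ 0.054 mm/yr.
B's length ≈ 0.054 × 348 = 18.8 mm.

18.8 mm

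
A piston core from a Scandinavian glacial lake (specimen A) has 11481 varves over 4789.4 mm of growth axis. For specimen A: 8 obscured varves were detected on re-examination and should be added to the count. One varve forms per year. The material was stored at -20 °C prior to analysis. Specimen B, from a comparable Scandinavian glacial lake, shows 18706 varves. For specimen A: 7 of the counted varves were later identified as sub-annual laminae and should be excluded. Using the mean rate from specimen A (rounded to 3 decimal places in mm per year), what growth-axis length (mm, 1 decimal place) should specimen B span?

7800.4 mm

Specimen A: true varve count = 11481 − 7 + 8 = 11482.
A: Extension rate ≈ 4789.4 / 11482 = 0.417 mm per year.
Length of B = 0.417 × 18706 = 7800.4 mm.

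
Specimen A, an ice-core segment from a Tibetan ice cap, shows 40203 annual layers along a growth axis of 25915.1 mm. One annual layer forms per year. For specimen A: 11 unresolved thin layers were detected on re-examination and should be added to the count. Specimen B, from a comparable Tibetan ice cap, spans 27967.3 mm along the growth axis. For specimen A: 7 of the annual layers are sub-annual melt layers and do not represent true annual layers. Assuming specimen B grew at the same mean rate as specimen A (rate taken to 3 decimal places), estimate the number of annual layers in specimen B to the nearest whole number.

43360 annual layers

Specimen A: after corrections the count is 40203 − 7 + 11 = 40207 annual layers.
A: Extension rate ≈ 25915.1 / 40207 = 0.645 mm/yr.
B spans 27967.3 / 0.645 = 43360.16 years ≈ 43360 annual layers.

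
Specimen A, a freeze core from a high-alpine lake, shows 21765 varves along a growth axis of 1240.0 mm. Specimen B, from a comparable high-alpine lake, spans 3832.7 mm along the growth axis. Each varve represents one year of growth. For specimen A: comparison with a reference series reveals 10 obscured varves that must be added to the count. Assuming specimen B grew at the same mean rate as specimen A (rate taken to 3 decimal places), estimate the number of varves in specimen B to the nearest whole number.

67240 varves

Specimen A: true varve count = 21765 + 10 = 21775.
A: 1240.0 mm over 21775 years gives 1240.0 / 21775 ≈ 0.057 mm/yr.
B spans 3832.7 / 0.057 = 67240.35 years ≈ 67240 varves.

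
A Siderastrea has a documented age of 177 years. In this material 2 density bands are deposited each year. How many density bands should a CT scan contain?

Expected density bands: 177 × 2 = 354.
So 354 density bands should be present.

354 density bands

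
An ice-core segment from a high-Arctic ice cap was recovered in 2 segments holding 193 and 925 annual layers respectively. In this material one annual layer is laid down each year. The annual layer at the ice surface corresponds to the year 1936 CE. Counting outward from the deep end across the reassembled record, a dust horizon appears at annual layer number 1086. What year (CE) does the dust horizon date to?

Total annual layers = 193 + 925 = 1118.
The dust horizon sits at annual layer 1086 from the deep end, so 1118 − 1086 = 32 annual layers formed after it.
Counting back 32 years from 1936 CE places the dust horizon in 1936 − 32 = 1904 CE.

1904 CE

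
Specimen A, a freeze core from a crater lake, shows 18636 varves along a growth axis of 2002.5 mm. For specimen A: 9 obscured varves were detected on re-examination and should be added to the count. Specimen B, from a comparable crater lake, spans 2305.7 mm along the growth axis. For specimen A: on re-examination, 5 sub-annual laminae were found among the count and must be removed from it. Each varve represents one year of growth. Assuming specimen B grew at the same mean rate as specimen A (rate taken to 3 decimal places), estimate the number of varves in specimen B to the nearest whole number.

Specimen A: after corrections the count is 18636 − 5 + 9 = 18640 varves.
A: Mean rate = 2002.5 mm / 18640 years ≈ 0.107 mm per year.
Specimen B: 2305.7 mm / 0.107 mm per year = 21548.60 years ≈ 21549 varves.

21549 varves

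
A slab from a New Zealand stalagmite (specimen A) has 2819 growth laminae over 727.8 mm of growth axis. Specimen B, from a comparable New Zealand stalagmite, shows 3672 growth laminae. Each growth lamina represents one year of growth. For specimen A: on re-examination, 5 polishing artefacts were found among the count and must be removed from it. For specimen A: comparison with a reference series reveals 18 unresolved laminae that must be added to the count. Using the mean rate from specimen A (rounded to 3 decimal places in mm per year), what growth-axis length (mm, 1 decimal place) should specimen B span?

943.7 mm

Specimen A: after corrections the count is 2819 − 5 + 18 = 2832 growth laminae.
A: Mean rate = 727.8 mm / 2832 years ≈ 0.257 mm/year.
For B, 0.257 mm/year × 3672 years = 943.7 mm.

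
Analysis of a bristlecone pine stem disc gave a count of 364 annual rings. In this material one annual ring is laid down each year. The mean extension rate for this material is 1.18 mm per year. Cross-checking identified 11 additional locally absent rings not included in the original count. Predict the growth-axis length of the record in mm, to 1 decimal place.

Adjusted count: 364 + 11 = 375 annual rings.
375 years at 1.18 mm/year gives 1.18 × 375 = 442.5 mm.

442.5 mm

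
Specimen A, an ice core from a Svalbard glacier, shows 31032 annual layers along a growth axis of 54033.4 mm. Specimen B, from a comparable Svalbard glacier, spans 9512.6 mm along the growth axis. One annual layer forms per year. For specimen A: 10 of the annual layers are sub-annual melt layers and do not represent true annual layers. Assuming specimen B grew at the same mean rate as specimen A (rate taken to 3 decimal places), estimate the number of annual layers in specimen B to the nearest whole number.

Specimen A: true annual layer count = 31032 − 10 = 31022.
A: 54033.4 mm over 31022 years gives 54033.4 / 31022 ≈ 1.742 mm/yr.
B spans 9512.6 / 1.742 = 5460.73 years ≈ 5461 annual layers.

5461 annual layers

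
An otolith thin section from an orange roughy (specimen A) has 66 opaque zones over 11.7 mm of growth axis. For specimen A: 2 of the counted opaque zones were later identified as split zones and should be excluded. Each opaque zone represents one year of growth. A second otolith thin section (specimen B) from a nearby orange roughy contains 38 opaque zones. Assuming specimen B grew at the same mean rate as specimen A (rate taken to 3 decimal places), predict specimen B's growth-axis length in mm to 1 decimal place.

Specimen A: true opaque zone count = 66 − 2 = 64.
A: Mean rate = 11.7 mm / 64 years ≈ 0.183 mm per year.
For B, 0.183 mm/year × 38 years = 7.0 mm.

7.0 mm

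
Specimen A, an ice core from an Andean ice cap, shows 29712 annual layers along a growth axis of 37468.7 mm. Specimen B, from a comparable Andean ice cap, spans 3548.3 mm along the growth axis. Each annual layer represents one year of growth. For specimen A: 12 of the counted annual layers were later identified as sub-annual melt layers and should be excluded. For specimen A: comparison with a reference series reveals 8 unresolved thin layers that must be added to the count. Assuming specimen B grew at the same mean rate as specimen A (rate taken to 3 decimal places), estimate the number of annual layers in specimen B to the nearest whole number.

Specimen A: adjusted count: 29712 − 12 + 8 = 29708 annual layers.
A: Extension rate ≈ 37468.7 / 29708 = 1.261 mm/yr.
Specimen B: 3548.3 mm / 1.261 mm per year = 2813.88 years ≈ 2814 annual layers.

2814 annual layers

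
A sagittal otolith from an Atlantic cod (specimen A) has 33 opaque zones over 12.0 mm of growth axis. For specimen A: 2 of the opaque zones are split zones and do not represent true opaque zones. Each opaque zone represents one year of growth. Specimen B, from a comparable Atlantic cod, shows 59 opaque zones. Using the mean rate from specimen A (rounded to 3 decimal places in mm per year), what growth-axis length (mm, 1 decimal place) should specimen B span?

22.8 mm

Specimen A: after corrections the count is 33 − 2 = 31 opaque zones.
A: Mean rate = 12.0 mm / 31 years ≈ 0.387 mm/year.
Length of B = 0.387 × 59 = 22.8 mm.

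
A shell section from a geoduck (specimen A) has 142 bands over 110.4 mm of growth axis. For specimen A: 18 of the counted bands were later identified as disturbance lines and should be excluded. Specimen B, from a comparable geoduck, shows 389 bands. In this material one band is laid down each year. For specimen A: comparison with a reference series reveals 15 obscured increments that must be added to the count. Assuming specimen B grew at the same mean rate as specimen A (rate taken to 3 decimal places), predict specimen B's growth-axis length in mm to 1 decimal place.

Specimen A: correcting the raw count gives 142 − 18 + 15 = 139 true bands.
A: 110.4 mm over 139 years gives 110.4 / 139 ≈ 0.794 mm/year.
Length of B = 0.794 × 389 = 308.9 mm.

308.9 mm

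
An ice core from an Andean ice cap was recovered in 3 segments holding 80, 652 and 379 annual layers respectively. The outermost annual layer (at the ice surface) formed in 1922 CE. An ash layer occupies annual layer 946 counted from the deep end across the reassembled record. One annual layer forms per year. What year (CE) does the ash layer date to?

Total annual layers = 80 + 652 + 379 = 1111.
1111 − 946 = 165 annual layers lie beyond the ash layer toward the ice surface.
Counting back 165 years from 1922 CE places the ash layer in 1922 − 165 = 1757 CE.

1757 CE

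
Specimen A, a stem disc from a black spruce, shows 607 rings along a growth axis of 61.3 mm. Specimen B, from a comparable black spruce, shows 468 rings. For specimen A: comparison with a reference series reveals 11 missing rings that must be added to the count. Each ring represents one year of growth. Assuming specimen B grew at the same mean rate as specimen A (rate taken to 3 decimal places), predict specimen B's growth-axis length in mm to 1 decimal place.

Specimen A: correcting the raw count gives 607 + 11 = 618 true rings.
A: Mean rate = 61.3 mm / 618 years ≈ 0.099 mm per year.
Length of B = 0.099 × 468 = 46.3 mm.

46.3 mm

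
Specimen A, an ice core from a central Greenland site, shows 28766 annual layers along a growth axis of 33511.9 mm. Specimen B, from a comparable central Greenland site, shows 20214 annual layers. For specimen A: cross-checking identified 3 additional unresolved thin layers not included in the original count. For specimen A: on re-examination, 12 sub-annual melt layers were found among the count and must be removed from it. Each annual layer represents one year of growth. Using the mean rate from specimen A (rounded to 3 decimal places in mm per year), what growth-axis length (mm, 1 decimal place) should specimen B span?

23549.3 mm

Specimen A: true annual layer count = 28766 − 12 + 3 = 28757.
A: Extension rate ≈ 33511.9 / 28757 = 1.165 mm/yr.
For B, 1.165 mm/year × 20214 years = 23549.3 mm.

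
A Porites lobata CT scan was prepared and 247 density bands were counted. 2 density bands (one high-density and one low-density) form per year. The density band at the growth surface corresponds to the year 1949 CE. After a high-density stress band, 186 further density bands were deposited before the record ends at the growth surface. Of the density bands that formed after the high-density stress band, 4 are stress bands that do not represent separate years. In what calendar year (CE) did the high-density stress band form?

1858 CE

There are 186 density bands younger than the high-density stress band.
Removing the 4 false density bands leaves 186 − 4 = 182 true density bands beyond the high-density stress band.
Dividing by 2 density bands per year: 182 / 2 = 91 years.
Counting back 91 years from 1949 CE places the high-density stress band in 1949 − 91 = 1858 CE.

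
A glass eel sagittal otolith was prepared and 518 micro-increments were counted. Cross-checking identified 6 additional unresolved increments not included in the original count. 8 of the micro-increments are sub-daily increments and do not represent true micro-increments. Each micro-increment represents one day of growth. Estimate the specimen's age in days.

True micro-increment count = 518 − 8 + 6 = 516.
At one micro-increment per day, that is 516 days.

516 d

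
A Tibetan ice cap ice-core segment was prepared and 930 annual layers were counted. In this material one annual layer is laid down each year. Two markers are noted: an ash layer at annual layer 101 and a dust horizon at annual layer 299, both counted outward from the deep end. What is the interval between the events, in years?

198 years

The two markers are separated by 299 − 101 = 198 annual layers.
That is 198 years at one annual layer per year.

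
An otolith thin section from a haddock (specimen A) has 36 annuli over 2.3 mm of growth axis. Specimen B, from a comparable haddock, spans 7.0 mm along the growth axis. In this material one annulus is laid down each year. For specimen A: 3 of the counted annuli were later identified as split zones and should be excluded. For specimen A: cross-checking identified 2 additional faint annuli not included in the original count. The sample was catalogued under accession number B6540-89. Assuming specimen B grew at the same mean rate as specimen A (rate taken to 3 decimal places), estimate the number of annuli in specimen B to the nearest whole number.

106 annuli

Specimen A: after corrections the count is 36 − 3 + 2 = 35 annuli.
A: 2.3 mm over 35 years gives 2.3 / 35 ≈ 0.066 mm per year.
B spans 7.0 / 0.066 = 106.06 years ≈ 106 annuli.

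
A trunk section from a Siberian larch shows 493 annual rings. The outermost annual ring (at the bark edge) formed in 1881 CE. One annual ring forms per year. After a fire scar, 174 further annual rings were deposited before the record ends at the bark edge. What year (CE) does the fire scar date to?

1707 CE

There are 174 annual rings younger than the fire scar.
1881 − 174 = 1707 CE.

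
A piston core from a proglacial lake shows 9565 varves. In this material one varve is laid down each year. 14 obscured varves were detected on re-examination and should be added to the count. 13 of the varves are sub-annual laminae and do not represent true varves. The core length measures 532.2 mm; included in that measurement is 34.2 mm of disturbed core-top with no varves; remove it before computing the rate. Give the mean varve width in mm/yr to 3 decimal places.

True varve count = 9565 − 13 + 14 = 9566.
Removing the 34.2 mm offcut leaves 532.2 − 34.2 = 498.0 mm.
Extension rate ≈ 498.0 / 9566 = 0.052 mm/yr.

0.052 mm/yr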